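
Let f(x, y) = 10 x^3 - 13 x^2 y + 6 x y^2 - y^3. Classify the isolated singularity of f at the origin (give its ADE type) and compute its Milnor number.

Type D_{4}, Milnor number mu = 4.

The Hessian of f at 0 has rank 0. Corank 2; j^3 = (2*x - y)*(5*x^2 - 4*x*y + y^2) splits into three distinct lines over C (the quadratic factor has nonzero discriminant), so D_4.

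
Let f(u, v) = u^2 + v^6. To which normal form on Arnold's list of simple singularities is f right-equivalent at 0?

The Hessian of f at 0 is [[2, 0], [0, 0]] with rank 1, so corank 1. A Groebner basis of the Jacobian ideal J(f) in C{u,v} is {v^5, u}; counting standard monomials gives mu = 5. Corank 1: A-series; mu = 5 gives A_5.

A_{5}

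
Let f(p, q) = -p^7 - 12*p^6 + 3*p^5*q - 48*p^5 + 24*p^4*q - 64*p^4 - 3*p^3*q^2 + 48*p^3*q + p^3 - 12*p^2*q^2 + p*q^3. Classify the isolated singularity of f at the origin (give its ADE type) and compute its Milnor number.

Type E_7, Milnor number mu = 7.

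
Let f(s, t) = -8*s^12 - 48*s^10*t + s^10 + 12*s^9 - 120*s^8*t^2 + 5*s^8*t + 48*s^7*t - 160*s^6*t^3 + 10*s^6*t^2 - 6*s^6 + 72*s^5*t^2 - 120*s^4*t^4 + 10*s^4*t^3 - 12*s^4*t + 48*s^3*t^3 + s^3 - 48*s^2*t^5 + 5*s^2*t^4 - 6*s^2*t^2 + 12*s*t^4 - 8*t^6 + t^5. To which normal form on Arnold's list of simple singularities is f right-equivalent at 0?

The Hessian of f at 0 has rank 0. Corank 2; j^3 = s^3 is a perfect cube, so E-series; the 5-jet and mu = 8 give E_8.

E8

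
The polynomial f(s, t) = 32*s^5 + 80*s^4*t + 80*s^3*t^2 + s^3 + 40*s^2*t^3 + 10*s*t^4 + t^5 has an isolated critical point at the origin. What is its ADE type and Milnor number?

Type E8, Milnor number mu = 8.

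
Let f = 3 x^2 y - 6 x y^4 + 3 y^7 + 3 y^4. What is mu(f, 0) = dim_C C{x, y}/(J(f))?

The Hessian of f at 0 has rank 0. Corank 2; j^3 = 3*x^2*y has shape L^2 M (L != M), so D-series; mu = 5 gives D_5.

5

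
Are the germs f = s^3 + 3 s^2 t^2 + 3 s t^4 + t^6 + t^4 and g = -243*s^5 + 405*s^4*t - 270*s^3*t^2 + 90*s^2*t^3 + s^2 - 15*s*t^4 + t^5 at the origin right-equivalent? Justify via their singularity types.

No.

The Hessian of f at 0 is [[0, 0], [0, 0]] with rank 0, so corank 2. A Groebner basis of the Jacobian ideal J(f) in C{s,t} is {s^3, s^2*t, s^2/2 + s*t^2, t^3}; counting standard monomials gives mu = 6. Corank 2; j^3 = s^3 is a perfect cube, so E-series; the 4-jet and mu = 6 give E_6. The Hessian of g at 0 is [[2, 0], [0, 0]] with rank 1, so corank 1. A Groebner basis of the Jacobian ideal J(g) in C{s,t} is {t^4, s}; counting standard monomials gives mu = 4. Corank 1: A-series; mu = 4 gives A_4. f is E_6 but g is A_4, hence not right-equivalent.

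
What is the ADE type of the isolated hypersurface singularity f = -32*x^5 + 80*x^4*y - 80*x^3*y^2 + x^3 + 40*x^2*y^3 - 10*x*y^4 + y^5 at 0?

E_{8}

The Hessian of f at 0 has rank 0. Corank 2; j^3 = x^3 is a perfect cube, so E-series; the 5-jet and mu = 8 give E_8.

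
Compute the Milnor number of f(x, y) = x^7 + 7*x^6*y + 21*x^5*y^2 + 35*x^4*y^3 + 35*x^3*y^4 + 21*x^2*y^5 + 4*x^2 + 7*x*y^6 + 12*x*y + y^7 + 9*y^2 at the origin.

6

The Hessian of f at 0 has rank 1. Corank 1: A-series; mu = 6 gives A_6.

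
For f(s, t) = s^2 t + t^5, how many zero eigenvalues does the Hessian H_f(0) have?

2

Hessian at 0 has rank 0.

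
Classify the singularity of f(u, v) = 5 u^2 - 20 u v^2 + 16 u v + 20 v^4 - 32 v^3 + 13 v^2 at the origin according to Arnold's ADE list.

A_{1}

The Hessian of f at 0 is [[10, 16], [16, 26]] with rank 2, so corank 0. A Groebner basis of the Jacobian ideal J(f) in C{u,v} is {u, v}; counting standard monomials gives mu = 1. Corank 0: nondegenerate Morse point, so A_1.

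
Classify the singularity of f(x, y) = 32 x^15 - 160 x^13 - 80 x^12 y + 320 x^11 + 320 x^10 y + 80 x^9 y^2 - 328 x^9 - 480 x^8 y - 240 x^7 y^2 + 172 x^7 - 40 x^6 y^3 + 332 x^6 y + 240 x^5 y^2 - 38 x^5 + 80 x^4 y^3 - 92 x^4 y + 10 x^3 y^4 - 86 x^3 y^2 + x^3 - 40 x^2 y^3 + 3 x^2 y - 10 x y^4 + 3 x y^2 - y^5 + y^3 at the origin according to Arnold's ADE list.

E_{8}

The Hessian of f at 0 has rank 0. Corank 2; j^3 = (x + y)^3 is a perfect cube, so E-series; the 5-jet and mu = 8 give E_8.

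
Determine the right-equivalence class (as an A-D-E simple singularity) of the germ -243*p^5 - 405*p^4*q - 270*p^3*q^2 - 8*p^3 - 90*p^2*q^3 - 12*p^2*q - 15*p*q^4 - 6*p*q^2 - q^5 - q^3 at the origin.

The Hessian of f at 0 is [[0, 0], [0, 0]] with rank 0, so corank 2. A Groebner basis of the Jacobian ideal J(f) in C{p,q} is {q^5, p*q^3 + 11*q^4/24, p^2 + p*q + q^2/4}; counting standard monomials gives mu = 8. Corank 2; j^3 = -(2*p + q)^3 is a perfect cube, so E-series; the 5-jet and mu = 8 give E_8.

E_{8}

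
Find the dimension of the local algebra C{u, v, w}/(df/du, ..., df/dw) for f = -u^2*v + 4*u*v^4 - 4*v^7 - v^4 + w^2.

5

The Hessian of f at 0 has rank 1. Corank 2; j^3 = -u^2*v has shape L^2 M (L != M), so D-series; mu = 5 gives D_5.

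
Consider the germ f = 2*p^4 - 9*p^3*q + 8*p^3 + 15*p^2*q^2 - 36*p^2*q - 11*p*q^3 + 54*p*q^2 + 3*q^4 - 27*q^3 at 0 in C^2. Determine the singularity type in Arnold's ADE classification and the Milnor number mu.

Type E7, Milnor number mu = 7.

The Hessian of f at 0 has rank 0. Corank 2; j^3 = (2*p - 3*q)^3 is a perfect cube, so E-series; the 4-jet and mu = 7 give E_7.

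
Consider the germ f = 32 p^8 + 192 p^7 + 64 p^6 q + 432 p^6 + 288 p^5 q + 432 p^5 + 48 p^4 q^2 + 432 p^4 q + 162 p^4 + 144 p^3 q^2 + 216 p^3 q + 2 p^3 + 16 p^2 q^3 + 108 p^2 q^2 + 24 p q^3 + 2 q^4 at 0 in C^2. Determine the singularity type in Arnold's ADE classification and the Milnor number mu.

Type E6, Milnor number mu = 6.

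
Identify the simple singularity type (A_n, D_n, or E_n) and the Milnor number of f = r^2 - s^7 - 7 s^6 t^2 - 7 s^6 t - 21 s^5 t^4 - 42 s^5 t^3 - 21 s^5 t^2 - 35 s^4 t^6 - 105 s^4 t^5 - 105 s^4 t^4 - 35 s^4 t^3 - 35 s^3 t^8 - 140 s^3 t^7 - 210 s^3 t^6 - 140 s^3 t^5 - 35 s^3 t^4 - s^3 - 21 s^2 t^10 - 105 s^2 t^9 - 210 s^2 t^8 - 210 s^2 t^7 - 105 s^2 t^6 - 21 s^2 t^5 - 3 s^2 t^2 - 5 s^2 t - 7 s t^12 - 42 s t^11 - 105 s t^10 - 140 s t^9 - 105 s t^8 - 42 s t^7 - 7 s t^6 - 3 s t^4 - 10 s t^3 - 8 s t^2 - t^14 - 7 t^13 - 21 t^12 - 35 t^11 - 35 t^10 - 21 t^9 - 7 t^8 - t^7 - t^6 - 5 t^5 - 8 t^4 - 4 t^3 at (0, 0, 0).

The Hessian of f at 0 has rank 1. Corank 2; j^3 = -(s + t)*(s + 2*t)^2 has shape L^2 M (L != M), so D-series; mu = 8 gives D_8.

Type D_{8}, Milnor number mu = 8.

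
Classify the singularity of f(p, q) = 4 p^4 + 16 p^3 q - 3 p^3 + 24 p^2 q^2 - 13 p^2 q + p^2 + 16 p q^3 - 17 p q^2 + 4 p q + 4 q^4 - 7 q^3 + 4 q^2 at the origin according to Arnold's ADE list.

The Hessian of f at 0 has rank 1. Corank 1: A-series; mu = 2 gives A_2.

A_2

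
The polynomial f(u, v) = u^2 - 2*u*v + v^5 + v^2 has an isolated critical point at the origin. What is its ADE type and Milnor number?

Type A4, Milnor number mu = 4.

The Hessian of f at 0 is [[2, -2], [-2, 2]] with rank 1, so corank 1. A Groebner basis of the Jacobian ideal J(f) in C{u,v} is {v^4, u - v}; counting standard monomials gives mu = 4. Corank 1: A-series; mu = 4 gives A_4.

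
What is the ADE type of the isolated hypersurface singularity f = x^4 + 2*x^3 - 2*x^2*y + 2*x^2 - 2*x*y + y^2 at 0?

A_{1}

The Hessian of f at 0 has rank 2. Corank 0: nondegenerate Morse point, so A_1.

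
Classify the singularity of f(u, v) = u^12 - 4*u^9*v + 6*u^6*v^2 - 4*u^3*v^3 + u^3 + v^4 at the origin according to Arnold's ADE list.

E_6

The Hessian of f at 0 is [[0, 0], [0, 0]] with rank 0, so corank 2. A Groebner basis of the Jacobian ideal J(f) in C{u,v} is {v^3, u^2}; counting standard monomials gives mu = 6. Corank 2; j^3 = u^3 is a perfect cube, so E-series; the 4-jet and mu = 6 give E_6.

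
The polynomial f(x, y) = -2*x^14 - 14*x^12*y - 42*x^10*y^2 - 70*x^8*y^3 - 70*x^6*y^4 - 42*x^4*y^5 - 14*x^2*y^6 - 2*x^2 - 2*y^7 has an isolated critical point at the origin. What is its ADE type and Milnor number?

The Hessian of f at 0 is [[-4, 0], [0, 0]] with rank 1, so corank 1. A Groebner basis of the Jacobian ideal J(f) in C{x,y} is {y^6, x}; counting standard monomials gives mu = 6. Corank 1: A-series; mu = 6 gives A_6.

Type A_{6}, Milnor number mu = 6.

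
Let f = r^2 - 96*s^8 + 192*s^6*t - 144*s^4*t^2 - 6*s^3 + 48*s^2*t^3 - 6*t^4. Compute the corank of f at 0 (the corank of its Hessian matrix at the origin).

2

The Hessian at 0 is [[0, 0, 0], [0, 0, 0], [0, 0, 2]] of rank 1; hence corank 2.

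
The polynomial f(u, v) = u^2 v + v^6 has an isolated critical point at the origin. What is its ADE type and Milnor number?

Type D7, Milnor number mu = 7.

The Hessian of f at 0 is [[0, 0], [0, 0]] with rank 0, so corank 2. A Groebner basis of the Jacobian ideal J(f) in C{u,v} is {u^2/6 + v^5, u^3, u*v}; counting standard monomials gives mu = 7. Corank 2; j^3 = u^2*v has shape L^2 M (L != M), so D-series; mu = 7 gives D_7.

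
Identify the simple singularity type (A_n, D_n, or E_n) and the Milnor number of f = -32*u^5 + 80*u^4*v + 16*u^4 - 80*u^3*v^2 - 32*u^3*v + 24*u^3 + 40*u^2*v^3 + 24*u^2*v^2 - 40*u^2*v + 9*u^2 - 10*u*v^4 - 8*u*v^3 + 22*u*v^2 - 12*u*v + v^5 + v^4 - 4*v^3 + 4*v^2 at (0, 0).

The Hessian of f at 0 has rank 1. Corank 1: A-series; mu = 4 gives A_4.

Type A4, Milnor number mu = 4.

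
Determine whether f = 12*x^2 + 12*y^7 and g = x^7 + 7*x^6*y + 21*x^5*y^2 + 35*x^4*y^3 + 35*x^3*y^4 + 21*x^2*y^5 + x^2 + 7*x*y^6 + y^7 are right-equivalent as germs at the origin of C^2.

The Hessian of f at 0 has rank 1. Corank 1: A-series; mu = 6 gives A_6. The Hessian of g at 0 has rank 1. Corank 1: A-series; mu = 6 gives A_6. Both have type A_6, hence right-equivalent.

Yes.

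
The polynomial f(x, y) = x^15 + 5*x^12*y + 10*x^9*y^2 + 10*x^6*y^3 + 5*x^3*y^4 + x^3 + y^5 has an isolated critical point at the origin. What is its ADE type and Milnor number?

Type E_{8}, Milnor number mu = 8.

The Hessian of f at 0 has rank 0. Corank 2; j^3 = x^3 is a perfect cube, so E-series; the 5-jet and mu = 8 give E_8.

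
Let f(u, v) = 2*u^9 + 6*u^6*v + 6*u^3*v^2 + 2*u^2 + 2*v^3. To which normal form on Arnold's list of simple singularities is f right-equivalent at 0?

A_2

The Hessian of f at 0 has rank 1. Corank 1: A-series; mu = 2 gives A_2.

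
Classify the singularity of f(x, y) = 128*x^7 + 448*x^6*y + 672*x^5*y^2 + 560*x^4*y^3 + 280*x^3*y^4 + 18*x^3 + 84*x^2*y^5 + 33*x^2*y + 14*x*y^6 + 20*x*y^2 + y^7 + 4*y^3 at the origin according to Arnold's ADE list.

The Hessian of f at 0 is [[0, 0], [0, 0]] with rank 0, so corank 2. A Groebner basis of the Jacobian ideal J(f) in C{x,y} is {2187*x*y/14 + y^6 + 729*y^2/7, x*y^2 + 2*y^3/3, x^2 + 7*x*y/6 + y^2/3}; counting standard monomials gives mu = 8. Corank 2; j^3 = (2*x + y)*(3*x + 2*y)^2 has shape L^2 M (L != M), so D-series; mu = 8 gives D_8.

D_{8}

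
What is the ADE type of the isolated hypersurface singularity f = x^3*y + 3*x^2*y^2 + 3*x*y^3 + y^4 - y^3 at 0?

The Hessian of f at 0 has rank 0. Corank 2; j^3 = -y^3 is a perfect cube, so E-series; the 4-jet and mu = 7 give E_7.

E_7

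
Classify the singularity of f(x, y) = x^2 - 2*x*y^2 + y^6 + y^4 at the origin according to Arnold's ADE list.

A_5

The Hessian of f at 0 has rank 1. Corank 1: A-series; mu = 5 gives A_5.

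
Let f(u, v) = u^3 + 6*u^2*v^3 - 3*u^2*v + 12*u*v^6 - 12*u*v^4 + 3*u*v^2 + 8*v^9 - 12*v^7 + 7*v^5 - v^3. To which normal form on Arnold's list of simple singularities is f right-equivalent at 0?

The Hessian of f at 0 has rank 0. Corank 2; j^3 = (u - v)^3 is a perfect cube, so E-series; the 5-jet and mu = 8 give E_8.

E8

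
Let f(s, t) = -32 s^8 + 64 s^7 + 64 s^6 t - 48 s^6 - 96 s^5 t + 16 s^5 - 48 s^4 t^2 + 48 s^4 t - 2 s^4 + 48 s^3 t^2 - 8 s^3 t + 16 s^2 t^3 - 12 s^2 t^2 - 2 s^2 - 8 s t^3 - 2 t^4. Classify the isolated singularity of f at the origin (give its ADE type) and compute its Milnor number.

Type A3, Milnor number mu = 3.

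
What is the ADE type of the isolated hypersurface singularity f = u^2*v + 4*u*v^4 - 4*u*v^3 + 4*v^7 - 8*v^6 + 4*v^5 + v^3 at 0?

The Hessian of f at 0 has rank 0. Corank 2; j^3 = v*(u^2 + v^2) splits into three distinct lines over C (the quadratic factor has nonzero discriminant), so D_4.

D_{4}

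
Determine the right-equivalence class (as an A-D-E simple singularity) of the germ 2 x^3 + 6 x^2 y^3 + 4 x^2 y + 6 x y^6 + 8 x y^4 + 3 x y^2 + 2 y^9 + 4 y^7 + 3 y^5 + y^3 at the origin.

The Hessian of f at 0 is [[0, 0], [0, 0]] with rank 0, so corank 2. A Groebner basis of the Jacobian ideal J(f) in C{x,y} is {y^3, x^2 - 3*y^2/2, x*y + 3*y^2/2}; counting standard monomials gives mu = 4. Corank 2; j^3 = (x + y)*(2*x^2 + 2*x*y + y^2) splits into three distinct lines over C (the quadratic factor has nonzero discriminant), so D_4.

D4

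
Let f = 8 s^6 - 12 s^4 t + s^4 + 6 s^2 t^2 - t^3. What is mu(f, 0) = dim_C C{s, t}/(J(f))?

6

The Hessian of f at 0 is [[0, 0], [0, 0]] with rank 0, so corank 2. A Groebner basis of the Jacobian ideal J(f) in C{s,t} is {s^3, s^2*t - t^2/4, s*t^2, t^3}; counting standard monomials gives mu = 6. Corank 2; j^3 = -t^3 is a perfect cube, so E-series; the 4-jet and mu = 6 give E_6.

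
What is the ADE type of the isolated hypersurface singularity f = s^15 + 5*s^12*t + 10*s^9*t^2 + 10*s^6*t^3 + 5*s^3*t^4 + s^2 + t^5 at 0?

A_4

The Hessian of f at 0 is [[2, 0], [0, 0]] with rank 1, so corank 1. A Groebner basis of the Jacobian ideal J(f) in C{s,t} is {t^4, s}; counting standard monomials gives mu = 4. Corank 1: A-series; mu = 4 gives A_4.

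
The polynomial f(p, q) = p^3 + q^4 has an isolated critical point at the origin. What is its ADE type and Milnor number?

Type E6, Milnor number mu = 6.

The Hessian of f at 0 has rank 0. Corank 2; j^3 = p^3 is a perfect cube, so E-series; the 4-jet and mu = 6 give E_6.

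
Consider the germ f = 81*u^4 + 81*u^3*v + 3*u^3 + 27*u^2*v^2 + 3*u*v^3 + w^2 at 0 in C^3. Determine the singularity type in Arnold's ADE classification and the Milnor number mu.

The Hessian of f at 0 has rank 1. Corank 2; j^3 = 3*u^3 is a perfect cube, so E-series; the 4-jet and mu = 7 give E_7.

Type E7, Milnor number mu = 7.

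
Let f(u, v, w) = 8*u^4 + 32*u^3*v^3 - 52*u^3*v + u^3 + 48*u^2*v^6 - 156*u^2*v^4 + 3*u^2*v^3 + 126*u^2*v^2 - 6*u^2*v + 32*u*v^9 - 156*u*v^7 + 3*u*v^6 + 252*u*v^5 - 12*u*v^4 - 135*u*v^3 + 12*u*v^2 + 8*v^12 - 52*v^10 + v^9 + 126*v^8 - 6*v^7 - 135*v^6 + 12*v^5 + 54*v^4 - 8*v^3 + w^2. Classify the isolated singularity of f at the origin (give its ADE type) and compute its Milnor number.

Type E_{7}, Milnor number mu = 7.

The Hessian of f at 0 is [[0, 0, 0], [0, 0, 0], [0, 0, 2]] with rank 1, so corank 2. A Groebner basis of the Jacobian ideal J(f) in C{u,v,w} is {3*u^2/4 - 3*u*v + v^4 + v^3/4 + 3*v^2, u^3 + 21*u^2/2 - 42*u*v - 9*v^3/2 + 42*v^2, u^2*v + 15*u^2/4 - 15*u*v - 11*v^3/4 + 15*v^2, u^2 + u*v^2 - 4*u*v - 5*v^3/3 + 4*v^2, w}; counting standard monomials gives mu = 7. Corank 2; j^3 = (u - 2*v)^3 is a perfect cube, so E-series; the 4-jet and mu = 7 give E_7.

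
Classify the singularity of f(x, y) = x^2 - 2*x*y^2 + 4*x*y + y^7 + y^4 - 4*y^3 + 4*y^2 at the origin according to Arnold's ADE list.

The Hessian of f at 0 is [[2, 4], [4, 8]] with rank 1, so corank 1. A Groebner basis of the Jacobian ideal J(f) in C{x,y} is {x^3 + 6*x^2*y + 12*x^2 + 32*x*y + 16*x + 32*y, -x + y^2 - 2*y}; counting standard monomials gives mu = 6. Corank 1: A-series; mu = 6 gives A_6.

A_6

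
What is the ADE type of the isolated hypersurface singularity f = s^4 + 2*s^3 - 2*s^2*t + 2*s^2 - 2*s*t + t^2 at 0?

A1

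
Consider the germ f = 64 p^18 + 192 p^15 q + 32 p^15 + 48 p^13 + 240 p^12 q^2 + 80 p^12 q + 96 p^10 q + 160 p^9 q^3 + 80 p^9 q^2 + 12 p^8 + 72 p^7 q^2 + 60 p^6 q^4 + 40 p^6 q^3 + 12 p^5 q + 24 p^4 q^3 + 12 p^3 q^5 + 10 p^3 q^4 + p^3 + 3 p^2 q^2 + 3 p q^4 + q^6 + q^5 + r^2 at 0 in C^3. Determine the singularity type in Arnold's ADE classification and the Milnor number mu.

Type E_{8}, Milnor number mu = 8.

The Hessian of f at 0 is [[0, 0, 0], [0, 0, 0], [0, 0, 2]] with rank 1, so corank 2. A Groebner basis of the Jacobian ideal J(f) in C{p,q,r} is {q^4, p^3, p^2/2 + p*q^2, r}; counting standard monomials gives mu = 8. Corank 2; j^3 = p^3 is a perfect cube, so E-series; the 5-jet and mu = 8 give E_8.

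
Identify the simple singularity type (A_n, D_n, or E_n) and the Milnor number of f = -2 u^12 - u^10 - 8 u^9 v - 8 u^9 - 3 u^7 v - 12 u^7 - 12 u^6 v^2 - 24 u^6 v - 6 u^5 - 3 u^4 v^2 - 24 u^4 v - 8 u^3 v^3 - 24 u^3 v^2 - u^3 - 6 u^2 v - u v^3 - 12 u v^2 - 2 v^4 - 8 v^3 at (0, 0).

Type E_{7}, Milnor number mu = 7.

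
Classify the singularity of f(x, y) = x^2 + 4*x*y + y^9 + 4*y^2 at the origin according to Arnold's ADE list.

A8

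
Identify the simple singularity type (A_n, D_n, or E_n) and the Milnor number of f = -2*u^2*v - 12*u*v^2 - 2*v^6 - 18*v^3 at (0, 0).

Type D7, Milnor number mu = 7.

The Hessian of f at 0 has rank 0. Corank 2; j^3 = -2*v*(u + 3*v)^2 has shape L^2 M (L != M), so D-series; mu = 7 gives D_7.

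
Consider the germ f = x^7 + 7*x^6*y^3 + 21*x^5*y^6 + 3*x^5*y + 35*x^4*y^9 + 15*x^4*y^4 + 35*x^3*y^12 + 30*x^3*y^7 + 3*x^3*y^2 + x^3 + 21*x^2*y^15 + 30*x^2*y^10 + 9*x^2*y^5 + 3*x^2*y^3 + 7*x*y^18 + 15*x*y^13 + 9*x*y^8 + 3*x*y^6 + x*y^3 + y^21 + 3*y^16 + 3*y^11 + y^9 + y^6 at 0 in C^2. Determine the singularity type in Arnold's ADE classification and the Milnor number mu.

Type E_{7}, Milnor number mu = 7.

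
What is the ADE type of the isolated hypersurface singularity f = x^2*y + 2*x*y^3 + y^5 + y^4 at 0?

D_{5}

The Hessian of f at 0 has rank 0. Corank 2; j^3 = x^2*y has shape L^2 M (L != M), so D-series; mu = 5 gives D_5.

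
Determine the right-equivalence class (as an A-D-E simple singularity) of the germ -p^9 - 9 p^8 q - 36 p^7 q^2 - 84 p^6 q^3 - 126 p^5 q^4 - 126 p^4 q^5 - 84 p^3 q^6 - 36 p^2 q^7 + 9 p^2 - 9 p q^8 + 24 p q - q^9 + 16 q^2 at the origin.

A_{8}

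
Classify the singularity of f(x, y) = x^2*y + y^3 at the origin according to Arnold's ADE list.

The Hessian of f at 0 is [[0, 0], [0, 0]] with rank 0, so corank 2. A Groebner basis of the Jacobian ideal J(f) in C{x,y} is {y^3, x^2 + 3*y^2, x*y}; counting standard monomials gives mu = 4. Corank 2; j^3 = y*(x^2 + y^2) splits into three distinct lines over C (the quadratic factor has nonzero discriminant), so D_4.

D_{4}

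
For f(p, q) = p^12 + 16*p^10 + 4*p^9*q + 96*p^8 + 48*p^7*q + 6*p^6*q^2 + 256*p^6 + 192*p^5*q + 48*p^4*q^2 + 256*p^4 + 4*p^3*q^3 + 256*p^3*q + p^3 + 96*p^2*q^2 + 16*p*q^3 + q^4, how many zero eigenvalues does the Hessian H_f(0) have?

Hessian at 0 has rank 0.

2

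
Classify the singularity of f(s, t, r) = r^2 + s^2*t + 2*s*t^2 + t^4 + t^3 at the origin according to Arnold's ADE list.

D5

The Hessian of f at 0 is [[0, 0, 0], [0, 0, 0], [0, 0, 2]] with rank 1, so corank 2. A Groebner basis of the Jacobian ideal J(f) in C{s,t,r} is {s^3 - s^2/4 + t^2/4, s^2/4 + t^3 - t^2/4, s*t + t^2, r}; counting standard monomials gives mu = 5. Corank 2; j^3 = t*(s + t)^2 has shape L^2 M (L != M), so D-series; mu = 5 gives D_5.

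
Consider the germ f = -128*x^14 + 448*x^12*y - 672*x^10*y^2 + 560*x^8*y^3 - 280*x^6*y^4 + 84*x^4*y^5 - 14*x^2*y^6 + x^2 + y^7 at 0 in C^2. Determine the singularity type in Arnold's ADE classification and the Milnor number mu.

The Hessian of f at 0 is [[2, 0], [0, 0]] with rank 1, so corank 1. A Groebner basis of the Jacobian ideal J(f) in C{x,y} is {y^6, x}; counting standard monomials gives mu = 6. Corank 1: A-series; mu = 6 gives A_6.

Type A6, Milnor number mu = 6.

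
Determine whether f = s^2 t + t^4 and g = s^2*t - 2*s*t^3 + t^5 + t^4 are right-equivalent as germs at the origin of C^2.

Yes.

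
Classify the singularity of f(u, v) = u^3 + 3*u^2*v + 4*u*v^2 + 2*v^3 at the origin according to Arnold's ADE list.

The Hessian of f at 0 has rank 0. Corank 2; j^3 = (u + v)*(u^2 + 2*u*v + 2*v^2) splits into three distinct lines over C (the quadratic factor has nonzero discriminant), so D_4.

D4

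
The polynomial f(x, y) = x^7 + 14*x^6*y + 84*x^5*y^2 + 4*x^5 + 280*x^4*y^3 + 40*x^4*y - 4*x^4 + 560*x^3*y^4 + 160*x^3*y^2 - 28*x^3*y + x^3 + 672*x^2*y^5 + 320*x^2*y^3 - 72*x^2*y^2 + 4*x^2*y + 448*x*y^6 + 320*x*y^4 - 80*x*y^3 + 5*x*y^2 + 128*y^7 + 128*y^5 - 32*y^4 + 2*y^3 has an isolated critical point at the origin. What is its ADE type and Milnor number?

The Hessian of f at 0 is [[0, 0], [0, 0]] with rank 0, so corank 2. A Groebner basis of the Jacobian ideal J(f) in C{x,y} is {-101*x^2/20 + x*y^3 - 134*x*y^2/5 - 3*x*y/4 - 91*y^3/2 + 43*y^2/10, 31*x^2/10 + 161*x*y^2/10 + x*y/2 + y^4 + 55*y^3/2 - 13*y^2/5, x^3 + 37*x^2/10 + 66*x*y^2/5 + 3*x*y/2 + 26*y^3 - 11*y^2/5, x^2*y - 7*x^2/10 - x*y^2/5 - x*y/2 - 3*y^3 + y^2/5}; counting standard monomials gives mu = 8. Corank 2; j^3 = (x + y)^2*(x + 2*y) has shape L^2 M (L != M), so D-series; mu = 8 gives D_8.

Type D_{8}, Milnor number mu = 8.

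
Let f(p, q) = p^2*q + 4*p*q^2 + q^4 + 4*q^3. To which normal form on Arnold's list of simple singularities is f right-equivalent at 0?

D_{5}

The Hessian of f at 0 has rank 0. Corank 2; j^3 = q*(p + 2*q)^2 has shape L^2 M (L != M), so D-series; mu = 5 gives D_5.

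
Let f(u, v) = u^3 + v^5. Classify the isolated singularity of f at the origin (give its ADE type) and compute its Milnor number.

The Hessian of f at 0 has rank 0. Corank 2; j^3 = u^3 is a perfect cube, so E-series; the 5-jet and mu = 8 give E_8.

Type E_{8}, Milnor number mu = 8.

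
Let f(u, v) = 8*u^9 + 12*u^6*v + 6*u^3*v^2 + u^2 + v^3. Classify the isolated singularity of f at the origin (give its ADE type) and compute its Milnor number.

The Hessian of f at 0 is [[2, 0], [0, 0]] with rank 1, so corank 1. A Groebner basis of the Jacobian ideal J(f) in C{u,v} is {v^2, u}; counting standard monomials gives mu = 2. Corank 1: A-series; mu = 2 gives A_2.

Type A_2, Milnor number mu = 2.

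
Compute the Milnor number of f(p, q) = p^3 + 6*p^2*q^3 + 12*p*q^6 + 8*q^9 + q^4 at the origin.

6

The Hessian of f at 0 has rank 0. Corank 2; j^3 = p^3 is a perfect cube, so E-series; the 4-jet and mu = 6 give E_6.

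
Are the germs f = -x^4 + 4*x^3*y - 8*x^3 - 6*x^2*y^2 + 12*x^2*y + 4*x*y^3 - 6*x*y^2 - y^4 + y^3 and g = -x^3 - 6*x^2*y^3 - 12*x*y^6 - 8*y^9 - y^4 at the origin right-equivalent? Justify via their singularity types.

The Hessian of f at 0 has rank 0. Corank 2; j^3 = -(2*x - y)^3 is a perfect cube, so E-series; the 4-jet and mu = 6 give E_6. The Hessian of g at 0 has rank 0. Corank 2; j^3 = -x^3 is a perfect cube, so E-series; the 4-jet and mu = 6 give E_6. Both have type E_6, hence right-equivalent.

Yes.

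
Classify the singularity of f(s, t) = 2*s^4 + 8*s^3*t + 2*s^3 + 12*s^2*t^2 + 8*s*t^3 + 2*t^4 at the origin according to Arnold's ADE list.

E_6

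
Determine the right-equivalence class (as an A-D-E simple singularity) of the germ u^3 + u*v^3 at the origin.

E_{7}

The Hessian of f at 0 has rank 0. Corank 2; j^3 = u^3 is a perfect cube, so E-series; the 4-jet and mu = 7 give E_7.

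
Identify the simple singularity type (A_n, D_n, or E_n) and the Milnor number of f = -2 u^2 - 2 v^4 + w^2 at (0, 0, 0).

Type A_{3}, Milnor number mu = 3.

The Hessian of f at 0 has rank 2. Corank 1: A-series; mu = 3 gives A_3.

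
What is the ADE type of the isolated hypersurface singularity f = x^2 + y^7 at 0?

A6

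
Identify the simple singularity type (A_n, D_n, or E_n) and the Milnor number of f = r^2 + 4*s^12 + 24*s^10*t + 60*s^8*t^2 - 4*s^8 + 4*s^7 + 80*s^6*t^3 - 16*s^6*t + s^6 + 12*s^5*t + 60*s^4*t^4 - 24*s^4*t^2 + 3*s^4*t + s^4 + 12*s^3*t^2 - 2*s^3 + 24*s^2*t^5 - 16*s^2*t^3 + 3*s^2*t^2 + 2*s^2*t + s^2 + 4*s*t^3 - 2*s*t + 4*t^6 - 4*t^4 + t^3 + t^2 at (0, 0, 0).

Type A2, Milnor number mu = 2.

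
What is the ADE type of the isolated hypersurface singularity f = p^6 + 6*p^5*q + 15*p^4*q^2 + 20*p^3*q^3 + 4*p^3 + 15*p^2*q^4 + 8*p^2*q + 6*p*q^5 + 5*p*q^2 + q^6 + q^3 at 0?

The Hessian of f at 0 is [[0, 0], [0, 0]] with rank 0, so corank 2. A Groebner basis of the Jacobian ideal J(f) in C{p,q} is {-32*p*q/3 + q^5 - 16*q^2/3, p*q^2 + q^3/2, p^2 + 3*p*q/2 + q^2/2}; counting standard monomials gives mu = 7. Corank 2; j^3 = (p + q)*(2*p + q)^2 has shape L^2 M (L != M), so D-series; mu = 7 gives D_7.

D_7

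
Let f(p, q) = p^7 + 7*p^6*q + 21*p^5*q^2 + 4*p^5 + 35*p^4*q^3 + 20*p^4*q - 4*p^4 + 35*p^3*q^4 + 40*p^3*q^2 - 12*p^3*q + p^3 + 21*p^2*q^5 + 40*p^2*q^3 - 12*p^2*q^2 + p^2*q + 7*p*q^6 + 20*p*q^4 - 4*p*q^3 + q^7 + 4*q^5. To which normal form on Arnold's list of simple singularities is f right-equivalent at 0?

D_{8}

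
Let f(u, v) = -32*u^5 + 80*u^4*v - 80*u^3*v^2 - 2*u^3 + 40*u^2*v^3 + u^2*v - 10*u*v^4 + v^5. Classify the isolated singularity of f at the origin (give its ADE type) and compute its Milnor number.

Type D6, Milnor number mu = 6.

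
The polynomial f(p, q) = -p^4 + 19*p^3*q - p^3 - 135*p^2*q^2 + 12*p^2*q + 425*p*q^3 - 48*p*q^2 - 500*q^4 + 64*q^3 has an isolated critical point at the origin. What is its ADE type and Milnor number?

Type E_7, Milnor number mu = 7.

The Hessian of f at 0 has rank 0. Corank 2; j^3 = -(p - 4*q)^3 is a perfect cube, so E-series; the 4-jet and mu = 7 give E_7.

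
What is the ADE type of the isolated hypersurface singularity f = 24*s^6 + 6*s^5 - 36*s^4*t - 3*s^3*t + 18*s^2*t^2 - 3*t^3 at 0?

E_{7}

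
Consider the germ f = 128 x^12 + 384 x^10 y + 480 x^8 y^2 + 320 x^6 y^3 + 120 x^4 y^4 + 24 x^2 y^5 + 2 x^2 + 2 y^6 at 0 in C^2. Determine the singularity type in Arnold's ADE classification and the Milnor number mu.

Type A_{5}, Milnor number mu = 5.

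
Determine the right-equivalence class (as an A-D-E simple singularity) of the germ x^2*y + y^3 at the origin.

D_4

The Hessian of f at 0 has rank 0. Corank 2; j^3 = y*(x^2 + y^2) splits into three distinct lines over C (the quadratic factor has nonzero discriminant), so D_4.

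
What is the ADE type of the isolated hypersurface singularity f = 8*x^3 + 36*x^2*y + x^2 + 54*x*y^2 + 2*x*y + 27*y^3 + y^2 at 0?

A_{2}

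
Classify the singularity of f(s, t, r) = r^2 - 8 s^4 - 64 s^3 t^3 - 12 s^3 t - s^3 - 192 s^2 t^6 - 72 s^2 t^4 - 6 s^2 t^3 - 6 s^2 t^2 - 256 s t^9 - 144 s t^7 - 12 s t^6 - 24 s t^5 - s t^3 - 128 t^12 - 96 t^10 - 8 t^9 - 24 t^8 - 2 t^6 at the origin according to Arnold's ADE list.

The Hessian of f at 0 is [[0, 0, 0], [0, 0, 0], [0, 0, 2]] with rank 1, so corank 2. A Groebner basis of the Jacobian ideal J(f) in C{s,t,r} is {3*s^2/4 + t^4 + t^3/4, s^3, s^2*t - s^2/4 - t^3/12, s^2 + s*t^2 + t^3/3, r}; counting standard monomials gives mu = 7. Corank 2; j^3 = -s^3 is a perfect cube, so E-series; the 4-jet and mu = 7 give E_7.

E_7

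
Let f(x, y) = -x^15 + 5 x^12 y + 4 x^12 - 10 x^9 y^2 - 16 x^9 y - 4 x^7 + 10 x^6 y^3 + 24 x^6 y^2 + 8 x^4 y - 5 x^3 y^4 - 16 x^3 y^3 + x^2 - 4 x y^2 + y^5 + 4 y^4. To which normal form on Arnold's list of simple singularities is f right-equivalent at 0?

The Hessian of f at 0 is [[2, 0], [0, 0]] with rank 1, so corank 1. A Groebner basis of the Jacobian ideal J(f) in C{x,y} is {x^2, -x/2 + y^2}; counting standard monomials gives mu = 4. Corank 1: A-series; mu = 4 gives A_4.

A4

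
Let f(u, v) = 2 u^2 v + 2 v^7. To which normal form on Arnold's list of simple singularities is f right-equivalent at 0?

D8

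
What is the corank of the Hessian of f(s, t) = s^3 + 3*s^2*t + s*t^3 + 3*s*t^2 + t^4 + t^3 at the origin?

2

The Hessian at 0 is [[0, 0], [0, 0]] of rank 0; hence corank 2.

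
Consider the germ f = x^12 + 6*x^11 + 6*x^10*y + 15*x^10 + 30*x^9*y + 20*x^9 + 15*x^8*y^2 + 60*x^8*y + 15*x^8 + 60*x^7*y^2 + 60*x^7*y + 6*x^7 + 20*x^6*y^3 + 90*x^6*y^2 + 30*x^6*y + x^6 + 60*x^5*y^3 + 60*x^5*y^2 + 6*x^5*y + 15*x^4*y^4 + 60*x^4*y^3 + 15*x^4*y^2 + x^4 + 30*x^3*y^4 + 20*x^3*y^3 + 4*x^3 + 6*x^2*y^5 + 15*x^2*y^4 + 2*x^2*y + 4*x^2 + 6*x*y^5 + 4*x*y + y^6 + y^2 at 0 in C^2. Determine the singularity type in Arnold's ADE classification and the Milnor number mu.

Type A_5, Milnor number mu = 5.

The Hessian of f at 0 is [[8, 4], [4, 2]] with rank 1, so corank 1. A Groebner basis of the Jacobian ideal J(f) in C{x,y} is {x*y^2 - 12*x*y + 16*x - 4*y^2 + 8*y, 40*x*y - 64*x + y^3 + 12*y^2 - 32*y, x^2 + 2*x + y}; counting standard monomials gives mu = 5. Corank 1: A-series; mu = 5 gives A_5.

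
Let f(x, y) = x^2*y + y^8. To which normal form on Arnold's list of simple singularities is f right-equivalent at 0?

D9

The Hessian of f at 0 has rank 0. Corank 2; j^3 = x^2*y has shape L^2 M (L != M), so D-series; mu = 9 gives D_9.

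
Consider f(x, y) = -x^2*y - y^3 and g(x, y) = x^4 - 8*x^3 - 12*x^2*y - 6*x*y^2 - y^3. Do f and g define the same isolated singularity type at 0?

The Hessian of f at 0 has rank 0. Corank 2; j^3 = -y*(x^2 + y^2) splits into three distinct lines over C (the quadratic factor has nonzero discriminant), so D_4. The Hessian of g at 0 has rank 0. Corank 2; j^3 = -(2*x + y)^3 is a perfect cube, so E-series; the 4-jet and mu = 6 give E_6. f is D_4 but g is E_6, hence not right-equivalent.

No.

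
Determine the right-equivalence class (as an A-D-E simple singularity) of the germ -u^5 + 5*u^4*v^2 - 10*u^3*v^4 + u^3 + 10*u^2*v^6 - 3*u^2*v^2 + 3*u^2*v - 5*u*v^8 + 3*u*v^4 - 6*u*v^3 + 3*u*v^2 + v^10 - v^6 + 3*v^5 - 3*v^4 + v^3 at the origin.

E_{8}

The Hessian of f at 0 is [[0, 0], [0, 0]] with rank 0, so corank 2. A Groebner basis of the Jacobian ideal J(f) in C{u,v} is {-3*u^2/4 + u*v^3 + 3*u*v^2/2 - 3*u*v/2 + 3*v^3/2 - 3*v^2/4, u^2 - 2*u*v^2 + 2*u*v + v^4 - 2*v^3 + v^2, u^3 - 3*u^2/2 - 3*u*v + v^3 - 3*v^2/2, u^2*v + u^2/2 + u*v^2 + u*v + v^2/2}; counting standard monomials gives mu = 8. Corank 2; j^3 = (u + v)^3 is a perfect cube, so E-series; the 5-jet and mu = 8 give E_8.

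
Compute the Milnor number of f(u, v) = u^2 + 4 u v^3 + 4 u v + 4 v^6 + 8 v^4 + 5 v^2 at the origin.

The Hessian of f at 0 has rank 2. Corank 0: nondegenerate Morse point, so A_1.

1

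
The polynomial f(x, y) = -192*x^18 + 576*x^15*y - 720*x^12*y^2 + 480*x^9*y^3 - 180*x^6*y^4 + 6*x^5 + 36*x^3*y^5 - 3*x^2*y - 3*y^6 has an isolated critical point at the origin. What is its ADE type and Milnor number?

The Hessian of f at 0 has rank 0. Corank 2; j^3 = -3*x^2*y has shape L^2 M (L != M), so D-series; mu = 7 gives D_7.

Type D7, Milnor number mu = 7.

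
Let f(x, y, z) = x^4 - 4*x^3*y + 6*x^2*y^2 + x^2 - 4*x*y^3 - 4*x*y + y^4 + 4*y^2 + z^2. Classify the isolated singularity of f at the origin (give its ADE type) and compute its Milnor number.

Type A_{3}, Milnor number mu = 3.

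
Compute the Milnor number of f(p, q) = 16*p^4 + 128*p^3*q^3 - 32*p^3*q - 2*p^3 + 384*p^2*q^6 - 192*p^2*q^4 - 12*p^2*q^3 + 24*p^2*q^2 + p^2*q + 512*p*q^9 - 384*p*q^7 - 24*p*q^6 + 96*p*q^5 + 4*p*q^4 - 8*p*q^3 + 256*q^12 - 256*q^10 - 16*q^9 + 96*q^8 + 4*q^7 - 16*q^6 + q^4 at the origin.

The Hessian of f at 0 has rank 0. Corank 2; j^3 = -p^2*(2*p - q) has shape L^2 M (L != M), so D-series; mu = 5 gives D_5.

5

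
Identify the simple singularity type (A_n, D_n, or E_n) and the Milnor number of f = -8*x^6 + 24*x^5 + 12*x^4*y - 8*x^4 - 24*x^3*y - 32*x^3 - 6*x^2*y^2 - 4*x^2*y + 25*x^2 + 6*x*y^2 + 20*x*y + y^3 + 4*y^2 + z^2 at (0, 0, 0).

The Hessian of f at 0 is [[50, 20, 0], [20, 8, 0], [0, 0, 2]] with rank 2, so corank 1. A Groebner basis of the Jacobian ideal J(f) in C{x,y,z} is {y^2, x + 2*y/5, z}; counting standard monomials gives mu = 2. Corank 1: A-series; mu = 2 gives A_2.

Type A_2, Milnor number mu = 2.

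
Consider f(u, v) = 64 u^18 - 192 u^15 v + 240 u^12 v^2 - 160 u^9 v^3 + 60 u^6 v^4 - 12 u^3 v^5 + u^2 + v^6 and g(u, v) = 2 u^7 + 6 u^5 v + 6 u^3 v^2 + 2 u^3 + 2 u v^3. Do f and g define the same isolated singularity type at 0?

No.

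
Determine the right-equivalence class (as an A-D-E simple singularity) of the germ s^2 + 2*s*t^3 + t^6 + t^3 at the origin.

A_{2}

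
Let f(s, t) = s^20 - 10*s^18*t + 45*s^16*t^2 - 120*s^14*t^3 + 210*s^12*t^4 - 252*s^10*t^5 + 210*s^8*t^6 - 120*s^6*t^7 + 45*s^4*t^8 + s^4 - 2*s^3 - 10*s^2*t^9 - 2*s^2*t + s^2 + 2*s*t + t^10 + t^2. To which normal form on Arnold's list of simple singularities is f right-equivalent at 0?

A_{9}

The Hessian of f at 0 has rank 1. Corank 1: A-series; mu = 9 gives A_9.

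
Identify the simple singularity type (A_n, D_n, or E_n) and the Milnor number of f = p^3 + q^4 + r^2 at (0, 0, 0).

Type E6, Milnor number mu = 6.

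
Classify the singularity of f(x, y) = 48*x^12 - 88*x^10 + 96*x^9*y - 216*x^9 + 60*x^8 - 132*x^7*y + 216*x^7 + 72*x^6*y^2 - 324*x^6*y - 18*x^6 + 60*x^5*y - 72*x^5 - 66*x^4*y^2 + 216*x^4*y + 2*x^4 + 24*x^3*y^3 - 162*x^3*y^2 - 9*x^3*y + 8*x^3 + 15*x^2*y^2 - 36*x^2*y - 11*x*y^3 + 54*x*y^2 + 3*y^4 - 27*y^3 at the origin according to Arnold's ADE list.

E_7

The Hessian of f at 0 has rank 0. Corank 2; j^3 = (2*x - 3*y)^3 is a perfect cube, so E-series; the 4-jet and mu = 7 give E_7.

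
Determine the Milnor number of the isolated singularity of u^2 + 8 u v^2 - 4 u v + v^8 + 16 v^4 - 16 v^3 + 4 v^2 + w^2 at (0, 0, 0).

7

The Hessian of f at 0 has rank 2. Corank 1: A-series; mu = 7 gives A_7.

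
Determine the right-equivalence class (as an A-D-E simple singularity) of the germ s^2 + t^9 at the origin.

The Hessian of f at 0 has rank 1. Corank 1: A-series; mu = 8 gives A_8.

A8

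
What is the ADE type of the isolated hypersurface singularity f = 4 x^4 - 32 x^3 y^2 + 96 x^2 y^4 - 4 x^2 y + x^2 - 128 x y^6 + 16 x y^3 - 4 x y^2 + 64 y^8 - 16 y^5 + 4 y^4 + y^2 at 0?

The Hessian of f at 0 has rank 2. Corank 0: nondegenerate Morse point, so A_1.

A1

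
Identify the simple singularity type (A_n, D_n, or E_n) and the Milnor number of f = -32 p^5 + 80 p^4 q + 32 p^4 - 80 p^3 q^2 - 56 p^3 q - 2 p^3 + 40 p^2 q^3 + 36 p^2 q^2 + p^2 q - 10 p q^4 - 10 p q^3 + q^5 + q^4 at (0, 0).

Type D5, Milnor number mu = 5.

The Hessian of f at 0 is [[0, 0], [0, 0]] with rank 0, so corank 2. A Groebner basis of the Jacobian ideal J(f) in C{p,q} is {p*q^2, p*q/7 + q^3, p^2 - 4*p*q/7}; counting standard monomials gives mu = 5. Corank 2; j^3 = -p^2*(2*p - q) has shape L^2 M (L != M), so D-series; mu = 5 gives D_5.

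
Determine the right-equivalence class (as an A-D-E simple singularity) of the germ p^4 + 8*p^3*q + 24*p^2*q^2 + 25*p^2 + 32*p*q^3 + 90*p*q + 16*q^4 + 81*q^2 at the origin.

A3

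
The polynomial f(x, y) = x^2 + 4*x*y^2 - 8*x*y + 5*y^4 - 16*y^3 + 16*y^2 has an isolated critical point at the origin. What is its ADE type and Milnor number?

Type A3, Milnor number mu = 3.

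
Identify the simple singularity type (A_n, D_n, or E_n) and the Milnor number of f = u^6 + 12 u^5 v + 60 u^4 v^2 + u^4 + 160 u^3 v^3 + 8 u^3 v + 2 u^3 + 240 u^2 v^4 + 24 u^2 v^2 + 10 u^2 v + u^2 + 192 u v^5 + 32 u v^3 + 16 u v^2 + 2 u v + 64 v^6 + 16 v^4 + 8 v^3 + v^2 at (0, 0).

The Hessian of f at 0 has rank 1. Corank 1: A-series; mu = 5 gives A_5.

Type A5, Milnor number mu = 5.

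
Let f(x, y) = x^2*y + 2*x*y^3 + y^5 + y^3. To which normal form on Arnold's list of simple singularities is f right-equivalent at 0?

The Hessian of f at 0 is [[0, 0], [0, 0]] with rank 0, so corank 2. A Groebner basis of the Jacobian ideal J(f) in C{x,y} is {y^3, x^2 + 3*y^2, x*y}; counting standard monomials gives mu = 4. Corank 2; j^3 = y*(x^2 + y^2) splits into three distinct lines over C (the quadratic factor has nonzero discriminant), so D_4.

D4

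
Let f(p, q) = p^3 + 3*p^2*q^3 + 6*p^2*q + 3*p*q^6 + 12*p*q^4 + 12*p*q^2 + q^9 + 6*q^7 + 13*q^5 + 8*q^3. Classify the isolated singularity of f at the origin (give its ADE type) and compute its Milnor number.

Type E_{8}, Milnor number mu = 8.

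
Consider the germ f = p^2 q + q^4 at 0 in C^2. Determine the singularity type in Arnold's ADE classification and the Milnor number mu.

Type D_{5}, Milnor number mu = 5.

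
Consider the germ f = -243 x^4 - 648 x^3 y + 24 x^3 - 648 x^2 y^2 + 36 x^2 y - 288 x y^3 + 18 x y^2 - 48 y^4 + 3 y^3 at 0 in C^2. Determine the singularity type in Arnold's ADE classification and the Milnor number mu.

The Hessian of f at 0 is [[0, 0], [0, 0]] with rank 0, so corank 2. A Groebner basis of the Jacobian ideal J(f) in C{x,y} is {y^4, x*y^2 + 5*y^3/9, x^2 + x*y + y^2/4}; counting standard monomials gives mu = 6. Corank 2; j^3 = 3*(2*x + y)^3 is a perfect cube, so E-series; the 4-jet and mu = 6 give E_6.

Type E6, Milnor number mu = 6.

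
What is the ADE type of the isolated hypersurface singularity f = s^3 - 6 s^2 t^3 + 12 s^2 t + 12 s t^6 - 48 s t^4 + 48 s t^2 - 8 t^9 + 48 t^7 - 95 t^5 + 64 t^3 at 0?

The Hessian of f at 0 has rank 0. Corank 2; j^3 = (s + 4*t)^3 is a perfect cube, so E-series; the 5-jet and mu = 8 give E_8.

E8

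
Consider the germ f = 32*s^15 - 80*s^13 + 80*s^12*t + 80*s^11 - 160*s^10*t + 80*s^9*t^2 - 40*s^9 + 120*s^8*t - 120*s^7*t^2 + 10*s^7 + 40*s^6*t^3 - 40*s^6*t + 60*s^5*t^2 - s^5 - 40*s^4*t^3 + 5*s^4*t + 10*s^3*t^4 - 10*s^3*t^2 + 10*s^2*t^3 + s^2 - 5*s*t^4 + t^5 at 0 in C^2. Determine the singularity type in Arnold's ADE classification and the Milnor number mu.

Type A_{4}, Milnor number mu = 4.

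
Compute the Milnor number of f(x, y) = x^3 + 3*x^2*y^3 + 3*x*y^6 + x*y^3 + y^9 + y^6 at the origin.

7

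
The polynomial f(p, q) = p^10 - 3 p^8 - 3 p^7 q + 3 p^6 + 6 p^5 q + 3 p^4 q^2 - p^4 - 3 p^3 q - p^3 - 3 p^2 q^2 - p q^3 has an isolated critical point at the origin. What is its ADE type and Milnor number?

Type E7, Milnor number mu = 7.

The Hessian of f at 0 has rank 0. Corank 2; j^3 = -p^3 is a perfect cube, so E-series; the 4-jet and mu = 7 give E_7.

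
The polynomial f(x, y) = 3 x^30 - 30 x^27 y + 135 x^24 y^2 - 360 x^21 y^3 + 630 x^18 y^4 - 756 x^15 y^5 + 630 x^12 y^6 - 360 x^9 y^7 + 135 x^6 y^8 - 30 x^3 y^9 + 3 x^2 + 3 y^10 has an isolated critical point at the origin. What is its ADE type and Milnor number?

Type A9, Milnor number mu = 9.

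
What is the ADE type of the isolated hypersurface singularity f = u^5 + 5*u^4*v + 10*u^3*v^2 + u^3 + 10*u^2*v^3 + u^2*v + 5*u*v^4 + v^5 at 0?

The Hessian of f at 0 is [[0, 0], [0, 0]] with rank 0, so corank 2. A Groebner basis of the Jacobian ideal J(f) in C{u,v} is {-u*v/5 + v^4, u*v^2, u^2 + u*v}; counting standard monomials gives mu = 6. Corank 2; j^3 = u^2*(u + v) has shape L^2 M (L != M), so D-series; mu = 6 gives D_6.

D_6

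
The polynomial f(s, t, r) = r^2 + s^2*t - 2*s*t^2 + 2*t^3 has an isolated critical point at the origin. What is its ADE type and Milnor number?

The Hessian of f at 0 has rank 1. Corank 2; j^3 = t*(s^2 - 2*s*t + 2*t^2) splits into three distinct lines over C (the quadratic factor has nonzero discriminant), so D_4.

Type D4, Milnor number mu = 4.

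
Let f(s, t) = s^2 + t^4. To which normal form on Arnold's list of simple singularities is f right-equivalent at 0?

A3

The Hessian of f at 0 has rank 1. Corank 1: A-series; mu = 3 gives A_3.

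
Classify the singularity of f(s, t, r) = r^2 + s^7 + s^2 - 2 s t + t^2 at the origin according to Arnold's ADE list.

A_6

The Hessian of f at 0 has rank 2. Corank 1: A-series; mu = 6 gives A_6.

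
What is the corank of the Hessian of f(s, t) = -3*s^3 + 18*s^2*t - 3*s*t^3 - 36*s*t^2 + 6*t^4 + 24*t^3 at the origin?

2

The Hessian at 0 is [[0, 0], [0, 0]] of rank 0; hence corank 2.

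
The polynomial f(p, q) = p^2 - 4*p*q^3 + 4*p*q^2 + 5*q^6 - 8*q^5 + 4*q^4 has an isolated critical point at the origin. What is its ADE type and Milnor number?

Type A_5, Milnor number mu = 5.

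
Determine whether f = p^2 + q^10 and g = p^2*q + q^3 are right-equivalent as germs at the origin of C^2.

The Hessian of f at 0 is [[2, 0], [0, 0]] with rank 1, so corank 1. A Groebner basis of the Jacobian ideal J(f) in C{p,q} is {q^9, p}; counting standard monomials gives mu = 9. Corank 1: A-series; mu = 9 gives A_9. The Hessian of g at 0 is [[0, 0], [0, 0]] with rank 0, so corank 2. A Groebner basis of the Jacobian ideal J(g) in C{p,q} is {q^3, p^2 + 3*q^2, p*q}; counting standard monomials gives mu = 4. Corank 2; j^3 = q*(p^2 + q^2) splits into three distinct lines over C (the quadratic factor has nonzero discriminant), so D_4. f is A_9 but g is D_4, hence not right-equivalent.

No.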